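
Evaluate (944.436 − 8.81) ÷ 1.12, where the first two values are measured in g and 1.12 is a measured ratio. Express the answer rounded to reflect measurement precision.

835 g

944.436 g − 8.81 g = 935.626 g; the difference is limited to 2 decimal places (5 s.f.).
Carrying full precision, 935.626 ÷ 1.12 = 835.380357143… g; 1.12 has 3 s.f., so the result keeps min(5, 3) = 3 s.f.
Rounded to 3 significant figures: 835 g.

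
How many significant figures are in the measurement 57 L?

57: every digit is nonzero and significant.

2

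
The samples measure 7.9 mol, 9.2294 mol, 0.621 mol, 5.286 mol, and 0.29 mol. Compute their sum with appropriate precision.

23.3 mol

7.9 mol + 9.2294 mol + 0.621 mol + 5.286 mol + 0.29 mol = 23.3264 mol.
Addition/subtraction keeps the fewest decimal places: 7.9 → 1 decimal place, 9.2294 → 4 decimal places, 0.621 → 3 decimal places, 5.286 → 3 decimal places, 0.29 → 2 decimal places; limit is 1.
Rounded to 1 decimal place: 23.3 mol.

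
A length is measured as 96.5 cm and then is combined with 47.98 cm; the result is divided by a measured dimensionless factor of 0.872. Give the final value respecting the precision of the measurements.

96.5 cm + 47.98 cm = 144.48 cm; the sum is limited to 1 decimal place (4 s.f.).
Carrying full precision, 144.48 ÷ 0.872 = 165.688073394… cm; 0.872 has 3 s.f., so the result keeps min(4, 3) = 3 s.f.
Rounded to 3 significant figures: 166 cm.

166 cm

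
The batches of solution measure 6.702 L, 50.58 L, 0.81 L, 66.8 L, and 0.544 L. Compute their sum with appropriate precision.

125.4 L

6.702 L + 50.58 L + 0.81 L + 66.8 L + 0.544 L = 125.436 L.
Addition/subtraction keeps the fewest decimal places: 6.702 → 3 decimal places, 50.58 → 2 decimal places, 0.81 → 2 decimal places, 66.8 → 1 decimal place, 0.544 → 3 decimal places; limit is 1.
Rounded to 1 decimal place: 125.4 L.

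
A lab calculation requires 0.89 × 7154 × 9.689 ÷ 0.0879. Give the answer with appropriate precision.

7.0 × 10⁵

0.89 × 7154 × 9.689 ÷ 0.0879 = 701825.305347…
Multiplication/division keeps the fewest significant figures: 0.89 → 2 s.f., 7154 → 4 s.f., 9.689 → 4 s.f., 0.0879 → 3 s.f.; limit is 2.
Rounded to 2 significant figures: 7.0 × 10⁵.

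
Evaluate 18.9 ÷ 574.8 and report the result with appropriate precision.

18.9 ÷ 574.8 = 0.0328810020877…
Multiplication/division keeps the fewest significant figures: 18.9 → 3 s.f., 574.8 → 4 s.f.; limit is 3.
Rounded to 3 significant figures: 0.0329.

0.0329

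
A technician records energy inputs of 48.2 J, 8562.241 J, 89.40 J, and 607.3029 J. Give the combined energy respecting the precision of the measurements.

9307.1 J

48.2 J + 8562.241 J + 89.40 J + 607.3029 J = 9307.1439 J.
Addition/subtraction keeps the fewest decimal places: 48.2 → 1 decimal place, 8562.241 → 3 decimal places, 89.40 → 2 decimal places, 607.3029 → 4 decimal places; limit is 1.
Rounded to 1 decimal place: 9307.1 J.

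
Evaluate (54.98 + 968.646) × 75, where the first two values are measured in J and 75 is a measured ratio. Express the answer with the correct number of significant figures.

7.7 × 10⁴ J

54.98 J + 968.646 J = 1023.626 J; the sum is limited to 2 decimal places (6 s.f.).
Carrying full precision, 1023.626 × 75 = 76771.95 J; 75 has 2 s.f., so the result keeps min(6, 2) = 2 s.f.
Rounded to 2 significant figures: 7.7 × 10⁴ J.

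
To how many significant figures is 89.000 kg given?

89.000: trailing zeros after a decimal point are significant.

5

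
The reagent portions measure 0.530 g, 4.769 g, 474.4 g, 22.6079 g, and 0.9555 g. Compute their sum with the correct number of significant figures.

0.530 g + 4.769 g + 474.4 g + 22.6079 g + 0.9555 g = 503.2624 g.
Addition/subtraction keeps the fewest decimal places: 0.530 → 3 decimal places, 4.769 → 3 decimal places, 474.4 → 1 decimal place, 22.6079 → 4 decimal places, 0.9555 → 4 decimal places; limit is 1.
Rounded to 1 decimal place: 503.3 g.

503.3 g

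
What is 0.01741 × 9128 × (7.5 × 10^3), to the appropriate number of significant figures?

0.01741 × 9128 × (7.5 × 10^3) = 1191888.6
Multiplication/division keeps the fewest significant figures: 0.01741 → 4 s.f., 9128 → 4 s.f., 7.5 × 10^3 → 2 s.f.; limit is 2.
Rounded to 2 significant figures: 1.2 × 10^6.

1.2 × 10^6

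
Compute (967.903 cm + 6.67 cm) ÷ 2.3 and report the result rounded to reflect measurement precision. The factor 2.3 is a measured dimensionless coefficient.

4.2 × 10^2 cm

967.903 cm + 6.67 cm = 974.573 cm; the sum is limited to 2 decimal places (5 s.f.).
Carrying full precision, 974.573 ÷ 2.3 = 423.727391304… cm; 2.3 has 2 s.f., so the result keeps min(5, 2) = 2 s.f.
Rounded to 2 significant figures: 4.2 × 10^2 cm.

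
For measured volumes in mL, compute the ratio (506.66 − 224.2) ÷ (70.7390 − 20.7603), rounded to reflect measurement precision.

506.66 − 224.2 = 282.46, limited to 1 d.p. → 4 s.f.; 70.7390 − 20.7603 = 49.9787, limited to 4 d.p. → 6 s.f.
Carrying full precision, 282.46 ÷ 49.9787 = 5.65160758483…; keep min(4, 6) = 4 s.f.
Rounded to 4 significant figures: 5.652.

5.652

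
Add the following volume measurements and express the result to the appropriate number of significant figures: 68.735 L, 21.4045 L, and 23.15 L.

1.1329 × 10² L

68.735 L + 21.4045 L + 23.15 L = 113.2895 L.
Addition/subtraction keeps the fewest decimal places: 68.735 → 3 decimal places, 21.4045 → 4 decimal places, 23.15 → 2 decimal places; limit is 2.
Rounded to 2 decimal places: 1.1329 × 10² L.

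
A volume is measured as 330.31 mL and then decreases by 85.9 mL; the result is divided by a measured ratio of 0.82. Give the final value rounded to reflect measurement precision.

3.0 × 10² mL

330.31 mL − 85.9 mL = 244.41 mL; the difference is limited to 1 decimal place (4 s.f.).
Carrying full precision, 244.41 ÷ 0.82 = 298.06097561… mL; 0.82 has 2 s.f., so the result keeps min(4, 2) = 2 s.f.
Rounded to 2 significant figures: 3.0 × 10² mL.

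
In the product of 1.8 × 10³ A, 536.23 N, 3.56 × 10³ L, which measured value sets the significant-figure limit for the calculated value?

1.8 × 10³ A → 2 s.f.; 536.23 N → 5 s.f.; 3.56 × 10³ L → 3 s.f.
The fewest is 2 significant figures, from 1.8 × 10³ A.

1.8 × 10³ A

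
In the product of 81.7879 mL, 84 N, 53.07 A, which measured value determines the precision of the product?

81.7879 mL → 6 s.f.; 84 N → 2 s.f.; 53.07 A → 4 s.f.
The fewest is 2 significant figures, from 84 N.

84 N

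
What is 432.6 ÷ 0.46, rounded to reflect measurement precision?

9.4 × 10^2

432.6 ÷ 0.46 = 940.434782609…
Multiplication/division keeps the fewest significant figures: 432.6 → 4 s.f., 0.46 → 2 s.f.; limit is 2.
Rounded to 2 significant figures: 9.4 × 10^2.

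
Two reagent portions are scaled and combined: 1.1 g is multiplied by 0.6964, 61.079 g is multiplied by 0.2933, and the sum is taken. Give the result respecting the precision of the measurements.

1.1 × 0.6964 = 0.76604 → 0.77 g (2 s.f., last digit at the 10^-2 place).
61.079 × 0.2933 = 17.9144707 → 17.91 g (4 s.f., last digit at the 10^-2 place).
Sum: 18.6805107 g; keep the coarser place, 10^-2.
Result: 18.68 g.

18.68 g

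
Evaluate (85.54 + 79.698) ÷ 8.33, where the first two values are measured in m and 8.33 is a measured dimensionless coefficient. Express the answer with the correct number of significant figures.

19.8 m

85.54 m + 79.698 m = 165.238 m; the sum is limited to 2 decimal places (5 s.f.).
Carrying full precision, 165.238 ÷ 8.33 = 19.8364945978… m; 8.33 has 3 s.f., so the result keeps min(5, 3) = 3 s.f.
Rounded to 3 significant figures: 19.8 m.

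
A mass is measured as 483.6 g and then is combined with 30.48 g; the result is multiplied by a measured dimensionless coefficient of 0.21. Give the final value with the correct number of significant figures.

483.6 g + 30.48 g = 514.08 g; the sum is limited to 1 decimal place (4 s.f.).
Carrying full precision, 514.08 × 0.21 = 107.9568 g; 0.21 has 2 s.f., so the result keeps min(4, 2) = 2 s.f.
Rounded to 2 significant figures: 1.1 × 10² g.

1.1 × 10² g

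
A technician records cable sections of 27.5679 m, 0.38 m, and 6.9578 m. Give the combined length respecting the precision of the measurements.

34.91 m

27.5679 m + 0.38 m + 6.9578 m = 34.9057 m.
Addition/subtraction keeps the fewest decimal places: 27.5679 → 4 decimal places, 0.38 → 2 decimal places, 6.9578 → 4 decimal places; limit is 2.
Rounded to 2 decimal places: 34.91 m.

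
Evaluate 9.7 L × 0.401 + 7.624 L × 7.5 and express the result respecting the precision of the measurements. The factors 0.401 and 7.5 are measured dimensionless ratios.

61 L

9.7 × 0.401 = 3.8897 → 3.9 L (2 s.f., last digit at the 10^-1 place).
7.624 × 7.5 = 57.18 → 57 L (2 s.f., last digit at the 10^0 place).
Sum: 61.0697 L; keep the coarser place, 10^0.
Result: 61 L.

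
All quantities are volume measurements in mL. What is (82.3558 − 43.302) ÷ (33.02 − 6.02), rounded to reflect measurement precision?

82.3558 − 43.302 = 39.0538, limited to 3 d.p. → 5 s.f.; 33.02 − 6.02 = 27.00, limited to 2 d.p. → 4 s.f.
Carrying full precision, 39.0538 ÷ 27.00 = 1.44643703704…; keep min(5, 4) = 4 s.f.
Rounded to 4 significant figures: 1.446.

1.446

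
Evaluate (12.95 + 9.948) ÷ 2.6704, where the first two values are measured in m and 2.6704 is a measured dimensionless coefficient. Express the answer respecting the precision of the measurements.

12.95 m + 9.948 m = 22.898 m; the sum is limited to 2 decimal places (4 s.f.).
Carrying full precision, 22.898 ÷ 2.6704 = 8.5747453565… m; 2.6704 has 5 s.f., so the result keeps min(4, 5) = 4 s.f.
Rounded to 4 significant figures: 8.575 m.

8.575 m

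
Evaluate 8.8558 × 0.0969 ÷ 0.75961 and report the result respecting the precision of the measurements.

8.8558 × 0.0969 ÷ 0.75961 = 1.1296942115…
Multiplication/division keeps the fewest significant figures: 8.8558 → 5 s.f., 0.0969 → 3 s.f., 0.75961 → 5 s.f.; limit is 3.
Rounded to 3 significant figures: 1.13.

1.13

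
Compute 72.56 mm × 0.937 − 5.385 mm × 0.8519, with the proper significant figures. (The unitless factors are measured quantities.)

72.56 × 0.937 = 67.98872 → 68.0 mm (3 s.f., last digit at the 10^-1 place).
5.385 × 0.8519 = 4.5874815 → 4.587 mm (4 s.f., last digit at the 10^-3 place).
Difference: 63.4012385 mm; keep the coarser place, 10^-1.
Result: 63.4 mm.

63.4 mm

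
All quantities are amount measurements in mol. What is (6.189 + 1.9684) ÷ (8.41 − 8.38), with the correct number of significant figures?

3 × 10²

6.189 + 1.9684 = 8.1574, limited to 3 d.p. → 4 s.f.; 8.41 − 8.38 = 0.03, limited to 2 d.p. → 1 s.f.
Carrying full precision, 8.1574 ÷ 0.03 = 271.913333333…; keep min(4, 1) = 1 s.f.
Rounded to 1 significant figure: 3 × 10².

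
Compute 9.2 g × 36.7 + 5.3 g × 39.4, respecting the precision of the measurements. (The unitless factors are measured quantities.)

9.2 × 36.7 = 337.64 → 3.4 × 10^2 g (2 s.f., last digit at the 10^1 place).
5.3 × 39.4 = 208.82 → 2.1 × 10^2 g (2 s.f., last digit at the 10^1 place).
Sum: 546.46 g; keep the coarser place, 10^1.
Result: 5.5 × 10^2 g.

5.5 × 10^2 g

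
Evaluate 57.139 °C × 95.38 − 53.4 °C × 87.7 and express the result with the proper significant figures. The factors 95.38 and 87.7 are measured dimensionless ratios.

57.139 × 95.38 = 5449.91782 → 5.450 × 10^3 °C (4 s.f., last digit at the 10^0 place).
53.4 × 87.7 = 4683.18 → 4.68 × 10^3 °C (3 s.f., last digit at the 10^1 place).
Difference: 766.73782 °C; keep the coarser place, 10^1.
Result: 7.7 × 10^2 °C.

7.7 × 10^2 °C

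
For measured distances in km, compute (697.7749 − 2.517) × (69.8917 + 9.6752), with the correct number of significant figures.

55319.5 km²

697.7749 − 2.517 = 695.2579, limited to 3 d.p. → 6 s.f.; 69.8917 + 9.6752 = 79.5669, limited to 4 d.p. → 6 s.f.
Carrying full precision, 695.2579 × 79.5669 = 55319.5158035…; keep min(6, 6) = 6 s.f.
Rounded to 6 significant figures: 55319.5 km².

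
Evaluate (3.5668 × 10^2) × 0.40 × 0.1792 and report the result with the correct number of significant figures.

(3.5668 × 10^2) × 0.40 × 0.1792 = 25.5668224
Multiplication/division keeps the fewest significant figures: 3.5668 × 10^2 → 5 s.f., 0.40 → 2 s.f., 0.1792 → 4 s.f.; limit is 2.
Rounded to 2 significant figures: 26.

26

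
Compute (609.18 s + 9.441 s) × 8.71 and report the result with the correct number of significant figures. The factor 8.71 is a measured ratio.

5.39 × 10³ s

609.18 s + 9.441 s = 618.621 s; the sum is limited to 2 decimal places (5 s.f.).
Carrying full precision, 618.621 × 8.71 = 5388.18891 s; 8.71 has 3 s.f., so the result keeps min(5, 3) = 3 s.f.
Rounded to 3 significant figures: 5.39 × 10³ s.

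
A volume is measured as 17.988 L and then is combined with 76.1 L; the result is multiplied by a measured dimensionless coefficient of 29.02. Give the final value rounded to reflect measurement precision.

2.73 × 10³ L

17.988 L + 76.1 L = 94.088 L; the sum is limited to 1 decimal place (3 s.f.).
Carrying full precision, 94.088 × 29.02 = 2730.43376 L; 29.02 has 4 s.f., so the result keeps min(3, 4) = 3 s.f.
Rounded to 3 significant figures: 2.73 × 10³ L.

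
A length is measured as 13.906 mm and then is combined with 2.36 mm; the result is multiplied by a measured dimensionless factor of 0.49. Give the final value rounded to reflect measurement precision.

13.906 mm + 2.36 mm = 16.266 mm; the sum is limited to 2 decimal places (4 s.f.).
Carrying full precision, 16.266 × 0.49 = 7.97034 mm; 0.49 has 2 s.f., so the result keeps min(4, 2) = 2 s.f.
Rounded to 2 significant figures: 8.0 mm.

8.0 mm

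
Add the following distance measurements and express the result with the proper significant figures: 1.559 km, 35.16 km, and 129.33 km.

1.559 km + 35.16 km + 129.33 km = 166.049 km.
Addition/subtraction keeps the fewest decimal places: 1.559 → 3 decimal places, 35.16 → 2 decimal places, 129.33 → 2 decimal places; limit is 2.
Rounded to 2 decimal places: 166.05 km.

166.05 km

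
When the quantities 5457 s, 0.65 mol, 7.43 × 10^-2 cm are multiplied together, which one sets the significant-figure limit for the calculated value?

0.65 mol

5457 s → 4 s.f.; 0.65 mol → 2 s.f.; 7.43 × 10^-2 cm → 3 s.f.
The fewest is 2 significant figures, from 0.65 mol.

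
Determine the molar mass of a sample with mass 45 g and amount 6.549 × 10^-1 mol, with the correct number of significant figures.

molar mass = 45 g ÷ 6.549 × 10^-1 mol = 68.7127805772… g/mol.
45 has 2 significant figures; 6.549 × 10^-1 has 4.
Division/multiplication keeps the fewest: 2 significant figures.
Rounded: 69 g/mol.

69 g/mol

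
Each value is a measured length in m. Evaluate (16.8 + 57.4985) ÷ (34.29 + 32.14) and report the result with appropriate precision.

1.12

16.8 + 57.4985 = 74.2985, limited to 1 d.p. → 3 s.f.; 34.29 + 32.14 = 66.43, limited to 2 d.p. → 4 s.f.
Carrying full precision, 74.2985 ÷ 66.43 = 1.11844799037…; keep min(3, 4) = 3 s.f.
Rounded to 3 significant figures: 1.12.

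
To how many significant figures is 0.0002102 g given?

0.0002102: leading zeros are not significant; zeros between nonzero digits are significant.

4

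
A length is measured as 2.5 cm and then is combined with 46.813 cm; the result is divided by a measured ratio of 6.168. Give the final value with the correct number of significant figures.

2.5 cm + 46.813 cm = 49.313 cm; the sum is limited to 1 decimal place (3 s.f.).
Carrying full precision, 49.313 ÷ 6.168 = 7.99497405966… cm; 6.168 has 4 s.f., so the result keeps min(3, 4) = 3 s.f.
Rounded to 3 significant figures: 7.99 cm.

7.99 cm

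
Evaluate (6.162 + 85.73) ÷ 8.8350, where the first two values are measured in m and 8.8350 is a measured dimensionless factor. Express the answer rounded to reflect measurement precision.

10.40 m

6.162 m + 85.73 m = 91.892 m; the sum is limited to 2 decimal places (4 s.f.).
Carrying full precision, 91.892 ÷ 8.8350 = 10.4009054895… m; 8.8350 has 5 s.f., so the result keeps min(4, 5) = 4 s.f.
Rounded to 4 significant figures: 10.40 m.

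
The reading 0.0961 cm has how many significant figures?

3

0.0961: leading zeros are not significant.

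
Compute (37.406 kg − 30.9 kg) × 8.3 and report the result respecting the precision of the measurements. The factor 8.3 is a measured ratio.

37.406 kg − 30.9 kg = 6.506 kg; the difference is limited to 1 decimal place (2 s.f.).
Carrying full precision, 6.506 × 8.3 = 53.9998 kg; 8.3 has 2 s.f., so the result keeps min(2, 2) = 2 s.f.
Rounded to 2 significant figures: 54 kg.

54 kg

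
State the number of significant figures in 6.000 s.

6.000: trailing zeros after a decimal point are significant.

4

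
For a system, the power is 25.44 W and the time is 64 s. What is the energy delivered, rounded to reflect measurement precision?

energy delivered = 25.44 W × 64 s = 1628.16 J.
25.44 has 4 significant figures; 64 has 2.
Division/multiplication keeps the fewest: 2 significant figures.
Rounded: 1.6 × 10³ J.

1.6 × 10³ J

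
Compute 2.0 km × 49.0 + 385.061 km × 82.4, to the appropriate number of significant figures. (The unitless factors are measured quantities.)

2.0 × 49.0 = 98 → 98 km (2 s.f., last digit at the 10^0 place).
385.061 × 82.4 = 31729.0264 → 3.17 × 10^4 km (3 s.f., last digit at the 10^2 place).
Sum: 31827.0264 km; keep the coarser place, 10^2.
Result: 3.18 × 10^4 km.

3.18 × 10^4 km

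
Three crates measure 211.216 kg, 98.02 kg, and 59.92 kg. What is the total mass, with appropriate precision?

211.216 kg + 98.02 kg + 59.92 kg = 369.156 kg.
Addition/subtraction keeps the fewest decimal places: 211.216 → 3 decimal places, 98.02 → 2 decimal places, 59.92 → 2 decimal places; limit is 2.
Rounded to 2 decimal places: 369.16 kg.

369.16 kg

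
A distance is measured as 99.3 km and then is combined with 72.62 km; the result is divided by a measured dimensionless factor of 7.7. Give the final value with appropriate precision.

22 km

99.3 km + 72.62 km = 171.92 km; the sum is limited to 1 decimal place (4 s.f.).
Carrying full precision, 171.92 ÷ 7.7 = 22.3272727273… km; 7.7 has 2 s.f., so the result keeps min(4, 2) = 2 s.f.
Rounded to 2 significant figures: 22 km.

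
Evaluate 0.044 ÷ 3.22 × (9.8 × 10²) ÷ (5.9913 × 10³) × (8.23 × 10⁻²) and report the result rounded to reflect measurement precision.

0.044 ÷ 3.22 × (9.8 × 10²) ÷ (5.9913 × 10³) × (8.23 × 10⁻²) = 0.000183950786612…
Multiplication/division keeps the fewest significant figures: 0.044 → 2 s.f., 3.22 → 3 s.f., 9.8 × 10² → 2 s.f., 5.9913 × 10³ → 5 s.f., 8.23 × 10⁻² → 3 s.f.; limit is 2.
Rounded to 2 significant figures: 1.8 × 10⁻⁴.

1.8 × 10⁻⁴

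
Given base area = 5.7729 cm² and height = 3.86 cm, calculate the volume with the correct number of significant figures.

22.3 cm³

volume = 5.7729 cm² × 3.86 cm = 22.283394 cm³.
5.7729 has 5 significant figures; 3.86 has 3.
Division/multiplication keeps the fewest: 3 significant figures.
Rounded: 22.3 cm³.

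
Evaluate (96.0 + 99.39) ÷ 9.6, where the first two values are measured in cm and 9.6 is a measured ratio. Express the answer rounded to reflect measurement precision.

20. cm

96.0 cm + 99.39 cm = 195.39 cm; the sum is limited to 1 decimal place (4 s.f.).
Carrying full precision, 195.39 ÷ 9.6 = 20.353125 cm; 9.6 has 2 s.f., so the result keeps min(4, 2) = 2 s.f.
Rounded to 2 significant figures: 20. cm.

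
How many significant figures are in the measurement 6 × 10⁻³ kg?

6 × 10⁻³: in scientific notation every digit of the coefficient is significant.

1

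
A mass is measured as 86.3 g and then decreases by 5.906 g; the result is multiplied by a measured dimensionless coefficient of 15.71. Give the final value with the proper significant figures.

86.3 g − 5.906 g = 80.394 g; the difference is limited to 1 decimal place (3 s.f.).
Carrying full precision, 80.394 × 15.71 = 1262.98974 g; 15.71 has 4 s.f., so the result keeps min(3, 4) = 3 s.f.
Rounded to 3 significant figures: 1.26 × 10^3 g.

1.26 × 10^3 g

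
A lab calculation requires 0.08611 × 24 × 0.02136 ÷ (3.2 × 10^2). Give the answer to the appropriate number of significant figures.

0.08611 × 24 × 0.02136 ÷ (3.2 × 10^2) = 0.00013794822
Multiplication/division keeps the fewest significant figures: 0.08611 → 4 s.f., 24 → 2 s.f., 0.02136 → 4 s.f., 3.2 × 10^2 → 2 s.f.; limit is 2.
Rounded to 2 significant figures: 1.4 × 10^-4.

1.4 × 10^-4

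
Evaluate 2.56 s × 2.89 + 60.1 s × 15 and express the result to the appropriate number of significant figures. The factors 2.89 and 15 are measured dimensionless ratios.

9.1 × 10^2 s

2.56 × 2.89 = 7.3984 → 7.40 s (3 s.f., last digit at the 10^-2 place).
60.1 × 15 = 901.5 → 9.0 × 10^2 s (2 s.f., last digit at the 10^1 place).
Sum: 908.8984 s; keep the coarser place, 10^1.
Result: 9.1 × 10^2 s.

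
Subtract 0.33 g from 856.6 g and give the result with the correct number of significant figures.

856.3 g

856.6 g − 0.33 g = 856.27 g.
Addition/subtraction keeps the fewest decimal places: 856.6 → 1 decimal place, 0.33 → 2 decimal places; limit is 1.
Rounded to 1 decimal place: 856.3 g.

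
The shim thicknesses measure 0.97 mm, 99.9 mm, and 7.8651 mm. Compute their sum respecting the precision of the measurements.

0.97 mm + 99.9 mm + 7.8651 mm = 108.7351 mm.
Addition/subtraction keeps the fewest decimal places: 0.97 → 2 decimal places, 99.9 → 1 decimal place, 7.8651 → 4 decimal places; limit is 1.
Rounded to 1 decimal place: 1.087 × 10² mm.

1.087 × 10² mm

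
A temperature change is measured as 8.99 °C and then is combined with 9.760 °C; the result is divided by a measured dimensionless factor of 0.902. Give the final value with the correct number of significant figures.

8.99 °C + 9.760 °C = 18.750 °C; the sum is limited to 2 decimal places (4 s.f.).
Carrying full precision, 18.750 ÷ 0.902 = 20.7871396896… °C; 0.902 has 3 s.f., so the result keeps min(4, 3) = 3 s.f.
Rounded to 3 significant figures: 20.8 °C.

20.8 °C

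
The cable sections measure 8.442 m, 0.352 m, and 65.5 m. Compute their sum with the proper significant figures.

74.3 m

8.442 m + 0.352 m + 65.5 m = 74.294 m.
Addition/subtraction keeps the fewest decimal places: 8.442 → 3 decimal places, 0.352 → 3 decimal places, 65.5 → 1 decimal place; limit is 1.
Rounded to 1 decimal place: 74.3 m.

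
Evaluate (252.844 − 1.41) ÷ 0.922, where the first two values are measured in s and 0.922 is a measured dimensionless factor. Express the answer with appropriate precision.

252.844 s − 1.41 s = 251.434 s; the difference is limited to 2 decimal places (5 s.f.).
Carrying full precision, 251.434 ÷ 0.922 = 272.704989154… s; 0.922 has 3 s.f., so the result keeps min(5, 3) = 3 s.f.
Rounded to 3 significant figures: 2.73 × 10² s.

2.73 × 10² s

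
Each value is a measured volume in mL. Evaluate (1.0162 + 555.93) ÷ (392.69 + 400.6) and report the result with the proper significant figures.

7.021 × 10⁻¹

1.0162 + 555.93 = 556.9462, limited to 2 d.p. → 5 s.f.; 392.69 + 400.6 = 793.29, limited to 1 d.p. → 4 s.f.
Carrying full precision, 556.9462 ÷ 793.29 = 0.702071373646…; keep min(5, 4) = 4 s.f.
Rounded to 4 significant figures: 7.021 × 10⁻¹.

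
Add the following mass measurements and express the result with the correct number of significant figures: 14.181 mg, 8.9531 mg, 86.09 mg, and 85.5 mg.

194.7 mg

14.181 mg + 8.9531 mg + 86.09 mg + 85.5 mg = 194.7241 mg.
Addition/subtraction keeps the fewest decimal places: 14.181 → 3 decimal places, 8.9531 → 4 decimal places, 86.09 → 2 decimal places, 85.5 → 1 decimal place; limit is 1.
Rounded to 1 decimal place: 194.7 mg.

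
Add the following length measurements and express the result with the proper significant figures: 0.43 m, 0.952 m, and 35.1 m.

36.5 m

0.43 m + 0.952 m + 35.1 m = 36.482 m.
Addition/subtraction keeps the fewest decimal places: 0.43 → 2 decimal places, 0.952 → 3 decimal places, 35.1 → 1 decimal place; limit is 1.
Rounded to 1 decimal place: 36.5 m.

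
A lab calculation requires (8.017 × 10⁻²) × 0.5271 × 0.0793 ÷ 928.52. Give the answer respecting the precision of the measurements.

3.61 × 10⁻⁶

(8.017 × 10⁻²) × 0.5271 × 0.0793 ÷ 928.52 = 0.00000360899952085…
Multiplication/division keeps the fewest significant figures: 8.017 × 10⁻² → 4 s.f., 0.5271 → 4 s.f., 0.0793 → 3 s.f., 928.52 → 5 s.f.; limit is 3.
Rounded to 3 significant figures: 3.61 × 10⁻⁶.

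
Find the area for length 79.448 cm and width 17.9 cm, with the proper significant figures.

area = 79.448 cm × 17.9 cm = 1422.1192 cm².
79.448 has 5 significant figures; 17.9 has 3.
Division/multiplication keeps the fewest: 3 significant figures.
Rounded: 1.42 × 10³ cm².

1.42 × 10³ cm²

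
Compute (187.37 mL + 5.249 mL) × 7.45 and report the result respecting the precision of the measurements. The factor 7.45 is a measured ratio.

187.37 mL + 5.249 mL = 192.619 mL; the sum is limited to 2 decimal places (5 s.f.).
Carrying full precision, 192.619 × 7.45 = 1435.01155 mL; 7.45 has 3 s.f., so the result keeps min(5, 3) = 3 s.f.
Rounded to 3 significant figures: 1.44 × 10^3 mL.

1.44 × 10^3 mL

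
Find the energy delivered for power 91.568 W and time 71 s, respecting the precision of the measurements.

6.5 × 10^3 J

energy delivered = 91.568 W × 71 s = 6501.328 J.
91.568 has 5 significant figures; 71 has 2.
Division/multiplication keeps the fewest: 2 significant figures.
Rounded: 6.5 × 10^3 J.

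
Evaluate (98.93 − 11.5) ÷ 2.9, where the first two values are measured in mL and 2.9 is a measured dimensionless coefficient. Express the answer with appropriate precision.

98.93 mL − 11.5 mL = 87.43 mL; the difference is limited to 1 decimal place (3 s.f.).
Carrying full precision, 87.43 ÷ 2.9 = 30.1482758621… mL; 2.9 has 2 s.f., so the result keeps min(3, 2) = 2 s.f.
Rounded to 2 significant figures: 3.0 × 10¹ mL.

3.0 × 10¹ mL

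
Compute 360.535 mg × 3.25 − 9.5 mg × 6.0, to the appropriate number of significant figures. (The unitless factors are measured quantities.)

360.535 × 3.25 = 1171.73875 → 1.17 × 10³ mg (3 s.f., last digit at the 10^1 place).
9.5 × 6.0 = 57 → 57 mg (2 s.f., last digit at the 10^0 place).
Difference: 1114.73875 mg; keep the coarser place, 10^1.
Result: 1.11 × 10³ mg.

1.11 × 10³ mg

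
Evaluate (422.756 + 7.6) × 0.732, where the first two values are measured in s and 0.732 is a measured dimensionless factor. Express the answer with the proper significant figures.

422.756 s + 7.6 s = 430.356 s; the sum is limited to 1 decimal place (4 s.f.).
Carrying full precision, 430.356 × 0.732 = 315.020592 s; 0.732 has 3 s.f., so the result keeps min(4, 3) = 3 s.f.
Rounded to 3 significant figures: 315 s.

315 s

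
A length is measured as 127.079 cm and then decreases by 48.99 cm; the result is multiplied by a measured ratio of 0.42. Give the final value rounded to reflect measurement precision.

33 cm

127.079 cm − 48.99 cm = 78.089 cm; the difference is limited to 2 decimal places (4 s.f.).
Carrying full precision, 78.089 × 0.42 = 32.79738 cm; 0.42 has 2 s.f., so the result keeps min(4, 2) = 2 s.f.
Rounded to 2 significant figures: 33 cm.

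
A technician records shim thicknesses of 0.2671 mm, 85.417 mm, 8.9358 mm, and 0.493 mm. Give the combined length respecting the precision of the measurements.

0.2671 mm + 85.417 mm + 8.9358 mm + 0.493 mm = 95.1129 mm.
Addition/subtraction keeps the fewest decimal places: 0.2671 → 4 decimal places, 85.417 → 3 decimal places, 8.9358 → 4 decimal places, 0.493 → 3 decimal places; limit is 3.
Rounded to 3 decimal places: 95.113 mm.

95.113 mm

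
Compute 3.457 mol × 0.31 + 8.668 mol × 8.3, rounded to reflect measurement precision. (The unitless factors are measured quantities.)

3.457 × 0.31 = 1.07167 → 1.1 mol (2 s.f., last digit at the 10^-1 place).
8.668 × 8.3 = 71.9444 → 72 mol (2 s.f., last digit at the 10^0 place).
Sum: 73.01607 mol; keep the coarser place, 10^0.
Result: 73 mol.

73 mol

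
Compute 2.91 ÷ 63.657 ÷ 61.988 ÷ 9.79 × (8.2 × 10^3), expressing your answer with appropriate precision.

6.2 × 10^-1

2.91 ÷ 63.657 ÷ 61.988 ÷ 9.79 × (8.2 × 10^3) = 0.61768969738…
Multiplication/division keeps the fewest significant figures: 2.91 → 3 s.f., 63.657 → 5 s.f., 61.988 → 5 s.f., 9.79 → 3 s.f., 8.2 × 10^3 → 2 s.f.; limit is 2.
Rounded to 2 significant figures: 6.2 × 10^-1.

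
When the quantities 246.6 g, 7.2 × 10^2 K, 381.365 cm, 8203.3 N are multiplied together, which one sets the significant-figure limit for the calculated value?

246.6 g → 4 s.f.; 7.2 × 10^2 K → 2 s.f.; 381.365 cm → 6 s.f.; 8203.3 N → 5 s.f.
The fewest is 2 significant figures, from 7.2 × 10^2 K.

7.2 × 10^2 K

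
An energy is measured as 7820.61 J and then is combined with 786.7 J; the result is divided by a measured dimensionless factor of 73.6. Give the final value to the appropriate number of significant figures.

7820.61 J + 786.7 J = 8607.31 J; the sum is limited to 1 decimal place (5 s.f.).
Carrying full precision, 8607.31 ÷ 73.6 = 116.947146739… J; 73.6 has 3 s.f., so the result keeps min(5, 3) = 3 s.f.
Rounded to 3 significant figures: 117 J.

117 J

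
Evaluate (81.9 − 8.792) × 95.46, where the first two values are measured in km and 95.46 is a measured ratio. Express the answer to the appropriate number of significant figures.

81.9 km − 8.792 km = 73.108 km; the difference is limited to 1 decimal place (3 s.f.).
Carrying full precision, 73.108 × 95.46 = 6978.88968 km; 95.46 has 4 s.f., so the result keeps min(3, 4) = 3 s.f.
Rounded to 3 significant figures: 6.98 × 10³ km.

6.98 × 10³ km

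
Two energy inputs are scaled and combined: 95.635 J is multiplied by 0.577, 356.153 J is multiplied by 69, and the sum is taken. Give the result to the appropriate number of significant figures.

2.5 × 10^4 J

95.635 × 0.577 = 55.181395 → 55.2 J (3 s.f., last digit at the 10^-1 place).
356.153 × 69 = 24574.557 → 2.5 × 10^4 J (2 s.f., last digit at the 10^3 place).
Sum: 24629.738395 J; keep the coarser place, 10^3.
Result: 2.5 × 10^4 J.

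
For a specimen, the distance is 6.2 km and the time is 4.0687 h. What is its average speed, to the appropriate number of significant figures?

1.5 km/h

average speed = 6.2 km ÷ 4.0687 h = 1.52382824981… km/h.
6.2 has 2 significant figures; 4.0687 has 5.
Division/multiplication keeps the fewest: 2 significant figures.
Rounded: 1.5 km/h.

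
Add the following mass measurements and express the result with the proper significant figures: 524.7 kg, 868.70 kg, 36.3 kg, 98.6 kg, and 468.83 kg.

1.9971 × 10^3 kg

524.7 kg + 868.70 kg + 36.3 kg + 98.6 kg + 468.83 kg = 1997.13 kg.
Addition/subtraction keeps the fewest decimal places: 524.7 → 1 decimal place, 868.70 → 2 decimal places, 36.3 → 1 decimal place, 98.6 → 1 decimal place, 468.83 → 2 decimal places; limit is 1.
Rounded to 1 decimal place: 1.9971 × 10^3 kg.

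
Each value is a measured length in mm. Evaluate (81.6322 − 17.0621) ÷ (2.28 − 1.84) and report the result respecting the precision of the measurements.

1.5 × 10²

81.6322 − 17.0621 = 64.5701, limited to 4 d.p. → 6 s.f.; 2.28 − 1.84 = 0.44, limited to 2 d.p. → 2 s.f.
Carrying full precision, 64.5701 ÷ 0.44 = 146.750227273…; keep min(6, 2) = 2 s.f.
Rounded to 2 significant figures: 1.5 × 10².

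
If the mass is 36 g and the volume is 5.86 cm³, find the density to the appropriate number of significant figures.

density = 36 g ÷ 5.86 cm³ = 6.1433447099… g/cm³.
36 has 2 significant figures; 5.86 has 3.
Division/multiplication keeps the fewest: 2 significant figures.
Rounded: 6.1 g/cm³.

6.1 g/cm³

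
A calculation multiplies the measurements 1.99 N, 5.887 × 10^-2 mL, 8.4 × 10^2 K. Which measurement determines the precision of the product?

8.4 × 10^2 K

1.99 N → 3 s.f.; 5.887 × 10^-2 mL → 4 s.f.; 8.4 × 10^2 K → 2 s.f.
The fewest is 2 significant figures, from 8.4 × 10^2 K.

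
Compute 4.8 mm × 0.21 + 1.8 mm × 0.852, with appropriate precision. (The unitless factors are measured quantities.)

2.5 mm

4.8 × 0.21 = 1.008 → 1.0 mm (2 s.f., last digit at the 10^-1 place).
1.8 × 0.852 = 1.5336 → 1.5 mm (2 s.f., last digit at the 10^-1 place).
Sum: 2.5416 mm; keep the coarser place, 10^-1.
Result: 2.5 mm.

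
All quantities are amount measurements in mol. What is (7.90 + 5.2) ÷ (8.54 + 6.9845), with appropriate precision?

0.844

7.90 + 5.2 = 13.10, limited to 1 d.p. → 3 s.f.; 8.54 + 6.9845 = 15.5245, limited to 2 d.p. → 4 s.f.
Carrying full precision, 13.10 ÷ 15.5245 = 0.84382749847…; keep min(3, 4) = 3 s.f.
Rounded to 3 significant figures: 0.844.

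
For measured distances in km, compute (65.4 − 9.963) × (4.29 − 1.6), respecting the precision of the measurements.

65.4 − 9.963 = 55.437, limited to 1 d.p. → 3 s.f.; 4.29 − 1.6 = 2.69, limited to 1 d.p. → 2 s.f.
Carrying full precision, 55.437 × 2.69 = 149.12553; keep min(3, 2) = 2 s.f.
Rounded to 2 significant figures: 1.5 × 10² km².

1.5 × 10² km²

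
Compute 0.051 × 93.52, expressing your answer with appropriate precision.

4.8

0.051 × 93.52 = 4.76952
Multiplication/division keeps the fewest significant figures: 0.051 → 2 s.f., 93.52 → 4 s.f.; limit is 2.
Rounded to 2 significant figures: 4.8.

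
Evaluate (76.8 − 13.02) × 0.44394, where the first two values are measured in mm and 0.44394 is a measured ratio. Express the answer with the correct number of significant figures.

76.8 mm − 13.02 mm = 63.78 mm; the difference is limited to 1 decimal place (3 s.f.).
Carrying full precision, 63.78 × 0.44394 = 28.3144932 mm; 0.44394 has 5 s.f., so the result keeps min(3, 5) = 3 s.f.
Rounded to 3 significant figures: 28.3 mm.

28.3 mm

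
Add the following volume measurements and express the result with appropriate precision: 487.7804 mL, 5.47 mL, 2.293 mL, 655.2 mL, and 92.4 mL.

487.7804 mL + 5.47 mL + 2.293 mL + 655.2 mL + 92.4 mL = 1243.1434 mL.
Addition/subtraction keeps the fewest decimal places: 487.7804 → 4 decimal places, 5.47 → 2 decimal places, 2.293 → 3 decimal places, 655.2 → 1 decimal place, 92.4 → 1 decimal place; limit is 1.
Rounded to 1 decimal place: 1243.1 mL.

1243.1 mL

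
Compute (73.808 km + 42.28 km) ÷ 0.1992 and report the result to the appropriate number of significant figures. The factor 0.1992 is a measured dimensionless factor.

582.8 km

73.808 km + 42.28 km = 116.088 km; the sum is limited to 2 decimal places (5 s.f.).
Carrying full precision, 116.088 ÷ 0.1992 = 582.771084337… km; 0.1992 has 4 s.f., so the result keeps min(5, 4) = 4 s.f.
Rounded to 4 significant figures: 582.8 km.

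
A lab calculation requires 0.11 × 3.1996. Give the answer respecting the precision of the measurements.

0.35

0.11 × 3.1996 = 0.351956
Multiplication/division keeps the fewest significant figures: 0.11 → 2 s.f., 3.1996 → 5 s.f.; limit is 2.
Rounded to 2 significant figures: 0.35.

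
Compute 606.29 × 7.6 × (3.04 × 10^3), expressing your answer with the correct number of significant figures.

606.29 × 7.6 × (3.04 × 10^3) = 14007724.16
Multiplication/division keeps the fewest significant figures: 606.29 → 5 s.f., 7.6 → 2 s.f., 3.04 × 10^3 → 3 s.f.; limit is 2.
Rounded to 2 significant figures: 1.4 × 10^7.

1.4 × 10^7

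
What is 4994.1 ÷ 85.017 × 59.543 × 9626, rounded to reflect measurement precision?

4994.1 ÷ 85.017 × 59.543 × 9626 = 33668830.2408…
Multiplication/division keeps the fewest significant figures: 4994.1 → 5 s.f., 85.017 → 5 s.f., 59.543 → 5 s.f., 9626 → 4 s.f.; limit is 4.
Rounded to 4 significant figures: 3.367 × 10⁷.

3.367 × 10⁷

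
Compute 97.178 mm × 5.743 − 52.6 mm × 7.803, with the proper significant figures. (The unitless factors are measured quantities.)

97.178 × 5.743 = 558.093254 → 5.581 × 10^2 mm (4 s.f., last digit at the 10^-1 place).
52.6 × 7.803 = 410.4378 → 4.10 × 10^2 mm (3 s.f., last digit at the 10^0 place).
Difference: 147.655454 mm; keep the coarser place, 10^0.
Result: 148 mm.

148 mm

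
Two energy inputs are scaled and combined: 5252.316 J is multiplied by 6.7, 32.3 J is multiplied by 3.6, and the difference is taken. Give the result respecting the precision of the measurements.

5252.316 × 6.7 = 35190.5172 → 3.5 × 10⁴ J (2 s.f., last digit at the 10^3 place).
32.3 × 3.6 = 116.28 → 1.2 × 10² J (2 s.f., last digit at the 10^1 place).
Difference: 35074.2372 J; keep the coarser place, 10^3.
Result: 3.5 × 10⁴ J.

3.5 × 10⁴ J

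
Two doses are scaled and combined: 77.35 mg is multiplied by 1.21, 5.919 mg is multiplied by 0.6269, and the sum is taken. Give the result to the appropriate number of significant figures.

77.35 × 1.21 = 93.5935 → 93.6 mg (3 s.f., last digit at the 10^-1 place).
5.919 × 0.6269 = 3.7106211 → 3.711 mg (4 s.f., last digit at the 10^-3 place).
Sum: 97.3041211 mg; keep the coarser place, 10^-1.
Result: 97.3 mg.

97.3 mg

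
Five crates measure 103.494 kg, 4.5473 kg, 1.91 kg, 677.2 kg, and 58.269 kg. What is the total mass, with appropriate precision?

845.4 kg

103.494 kg + 4.5473 kg + 1.91 kg + 677.2 kg + 58.269 kg = 845.4203 kg.
Addition/subtraction keeps the fewest decimal places: 103.494 → 3 decimal places, 4.5473 → 4 decimal places, 1.91 → 2 decimal places, 677.2 → 1 decimal place, 58.269 → 3 decimal places; limit is 1.
Rounded to 1 decimal place: 845.4 kg.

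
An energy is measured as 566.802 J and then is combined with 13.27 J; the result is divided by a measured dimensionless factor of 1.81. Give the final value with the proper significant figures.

566.802 J + 13.27 J = 580.072 J; the sum is limited to 2 decimal places (5 s.f.).
Carrying full precision, 580.072 ÷ 1.81 = 320.481767956… J; 1.81 has 3 s.f., so the result keeps min(5, 3) = 3 s.f.
Rounded to 3 significant figures: 320. J.

320. J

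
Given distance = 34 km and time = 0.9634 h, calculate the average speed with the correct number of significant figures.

average speed = 34 km ÷ 0.9634 h = 35.2916753166… km/h.
34 has 2 significant figures; 0.9634 has 4.
Division/multiplication keeps the fewest: 2 significant figures.
Rounded: 35 km/h.

35 km/h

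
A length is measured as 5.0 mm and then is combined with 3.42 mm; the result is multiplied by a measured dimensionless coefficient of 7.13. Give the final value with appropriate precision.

6.0 × 10^1 mm

5.0 mm + 3.42 mm = 8.42 mm; the sum is limited to 1 decimal place (2 s.f.).
Carrying full precision, 8.42 × 7.13 = 60.0346 mm; 7.13 has 3 s.f., so the result keeps min(2, 3) = 2 s.f.
Rounded to 2 significant figures: 6.0 × 10^1 mm.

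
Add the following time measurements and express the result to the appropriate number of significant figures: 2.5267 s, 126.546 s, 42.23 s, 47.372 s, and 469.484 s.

2.5267 s + 126.546 s + 42.23 s + 47.372 s + 469.484 s = 688.1587 s.
Addition/subtraction keeps the fewest decimal places: 2.5267 → 4 decimal places, 126.546 → 3 decimal places, 42.23 → 2 decimal places, 47.372 → 3 decimal places, 469.484 → 3 decimal places; limit is 2.
Rounded to 2 decimal places: 688.16 s.

688.16 s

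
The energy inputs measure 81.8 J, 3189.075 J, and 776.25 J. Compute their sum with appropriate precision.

81.8 J + 3189.075 J + 776.25 J = 4047.125 J.
Addition/subtraction keeps the fewest decimal places: 81.8 → 1 decimal place, 3189.075 → 3 decimal places, 776.25 → 2 decimal places; limit is 1.
Rounded to 1 decimal place: 4047.1 J.

4047.1 J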